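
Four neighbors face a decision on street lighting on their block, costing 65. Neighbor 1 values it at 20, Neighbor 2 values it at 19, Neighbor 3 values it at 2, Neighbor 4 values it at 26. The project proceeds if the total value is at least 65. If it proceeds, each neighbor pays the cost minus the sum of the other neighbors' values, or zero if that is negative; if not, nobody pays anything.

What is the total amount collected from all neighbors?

59

Total value 67 ≥ cost 65, so it is built.
Neighbor 1: others sum to 47; max(0, 65 - 47) = 18.
Neighbor 2: others sum to 48; max(0, 65 - 48) = 17.
Neighbor 3: others sum to 65; max(0, 65 - 65) = 0.
Neighbor 4: others sum to 41; max(0, 65 - 41) = 24.
Total collected = 18 + 17 + 0 + 24 = 59.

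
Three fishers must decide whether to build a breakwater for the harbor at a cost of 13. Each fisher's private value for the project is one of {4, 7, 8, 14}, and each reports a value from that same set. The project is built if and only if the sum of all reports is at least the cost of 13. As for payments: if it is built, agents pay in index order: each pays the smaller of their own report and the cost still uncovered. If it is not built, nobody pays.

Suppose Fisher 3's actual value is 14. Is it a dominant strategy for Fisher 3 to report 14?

Yes

Check each profile of the others' reports and compare truth against every alternative report.
Others report (4, 14): truth gives 14, best alternative gives 14.
Others report (7, 7): truth gives 14, best alternative gives 14.
Others report (7, 8): truth gives 14, best alternative gives 14.
Others report (7, 14): truth gives 14, best alternative gives 14.
Others report (8, 7): truth gives 14, best alternative gives 14.
Others report (8, 8): truth gives 14, best alternative gives 14.
(Remaining 10 profiles checked similarly; truth is weakly best in each.)
In every case the truthful report is at least as good as any alternative, so it is a dominant strategy.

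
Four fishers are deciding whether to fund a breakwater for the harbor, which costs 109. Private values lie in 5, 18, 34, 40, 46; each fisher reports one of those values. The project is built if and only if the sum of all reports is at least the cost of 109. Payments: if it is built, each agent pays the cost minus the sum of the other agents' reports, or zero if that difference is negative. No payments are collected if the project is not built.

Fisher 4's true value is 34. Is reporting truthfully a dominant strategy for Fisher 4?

Check each profile of the others' reports and compare truth against every alternative report.
Others report (18, 46, 46): truth gives 34, best alternative gives 34.
Others report (34, 34, 46): truth gives 34, best alternative gives 34.
Others report (34, 40, 40): truth gives 34, best alternative gives 34.
Others report (34, 40, 46): truth gives 34, best alternative gives 34.
Others report (34, 46, 34): truth gives 34, best alternative gives 34.
Others report (34, 46, 40): truth gives 34, best alternative gives 34.
(Remaining 119 profiles checked similarly; truth is weakly best in each.)
In every case the truthful report is at least as good as any alternative, so it is a dominant strategy.

Yes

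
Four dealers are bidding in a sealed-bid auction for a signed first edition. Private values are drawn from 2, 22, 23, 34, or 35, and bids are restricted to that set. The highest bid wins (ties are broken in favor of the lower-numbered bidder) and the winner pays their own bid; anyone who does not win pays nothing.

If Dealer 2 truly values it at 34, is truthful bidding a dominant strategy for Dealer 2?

No

Consider the case where Dealer 1 bids 2, Dealer 3 bids 2 and Dealer 4 bids 2.
Truthful bid 34: wins, pays 34, utility 34 - 34 = 0.
Bid 22 instead: wins, pays 22, utility 34 - 22 = 12.
Since 12 > 0, bidding 22 is strictly better here, so truthful bidding is not dominant.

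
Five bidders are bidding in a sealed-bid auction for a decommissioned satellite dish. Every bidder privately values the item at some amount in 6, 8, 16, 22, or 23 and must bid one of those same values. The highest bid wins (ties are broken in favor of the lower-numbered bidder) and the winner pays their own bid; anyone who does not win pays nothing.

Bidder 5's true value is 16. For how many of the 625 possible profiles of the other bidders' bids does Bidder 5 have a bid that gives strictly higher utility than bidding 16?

Others bid (6, 6, 6, 6): truth gives 0; bid 8 gives 8 > 0. Violating.
Others bid (6, 6, 6, 8): truth gives 0; no alternative beats it.
Others bid (6, 6, 6, 16): truth gives 0; no alternative beats it.
(Checking all 625 profiles: 1 has a profitable deviation, 624 do not.)

1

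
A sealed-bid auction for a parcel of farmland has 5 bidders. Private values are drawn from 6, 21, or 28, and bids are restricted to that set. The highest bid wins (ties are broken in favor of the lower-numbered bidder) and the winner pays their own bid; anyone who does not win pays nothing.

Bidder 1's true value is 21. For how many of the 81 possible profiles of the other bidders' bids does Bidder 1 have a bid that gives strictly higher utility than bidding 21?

Others bid (6, 6, 6, 6): truth gives 0; bid 6 gives 15 > 0. Violating.
Others bid (6, 6, 6, 21): truth gives 0; no alternative beats it.
Others bid (6, 6, 6, 28): truth gives 0; no alternative beats it.
(Checking all 81 profiles: 1 has a profitable deviation, 80 do not.)

1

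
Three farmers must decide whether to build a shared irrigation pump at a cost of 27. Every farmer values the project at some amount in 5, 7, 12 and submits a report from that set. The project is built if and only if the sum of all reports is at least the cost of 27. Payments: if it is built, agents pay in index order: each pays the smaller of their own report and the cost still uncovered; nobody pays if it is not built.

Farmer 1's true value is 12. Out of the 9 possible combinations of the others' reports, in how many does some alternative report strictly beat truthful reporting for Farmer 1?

1

Others report (12, 12): truth gives 0; report 5 gives 7 > 0. Violating.
Others report (5, 5): truth gives 0; no alternative beats it.
Others report (5, 7): truth gives 0; no alternative beats it.
(Checking all 9 profiles: 1 has a profitable deviation, 8 do not.)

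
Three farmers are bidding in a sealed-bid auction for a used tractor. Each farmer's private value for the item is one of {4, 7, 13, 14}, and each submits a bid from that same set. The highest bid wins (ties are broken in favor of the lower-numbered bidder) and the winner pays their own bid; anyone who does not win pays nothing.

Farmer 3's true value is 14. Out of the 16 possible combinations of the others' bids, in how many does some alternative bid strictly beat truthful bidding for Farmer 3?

Others bid (4, 4): truth gives 0; bid 7 gives 7 > 0. Violating.
Others bid (4, 7): truth gives 0; bid 13 gives 1 > 0. Violating.
Others bid (7, 4): truth gives 0; bid 13 gives 1 > 0. Violating.
Others bid (7, 7): truth gives 0; bid 13 gives 1 > 0. Violating.
Others bid (4, 13): truth gives 0; no alternative beats it.
Others bid (4, 14): truth gives 0; no alternative beats it.
(Checking all 16 profiles: 4 have a profitable deviation, 12 do not.)

4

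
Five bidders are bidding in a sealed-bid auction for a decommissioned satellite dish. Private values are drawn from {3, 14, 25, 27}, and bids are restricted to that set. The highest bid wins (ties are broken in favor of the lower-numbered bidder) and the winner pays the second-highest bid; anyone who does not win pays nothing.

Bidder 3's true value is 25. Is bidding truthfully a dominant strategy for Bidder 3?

Yes

Check each profile of the others' bids and compare truth against every alternative bid.
Others bid (3, 3, 3, 3): truth gives 22, best alternative gives 22.
Others bid (3, 3, 3, 14): truth gives 11, best alternative gives 11.
Others bid (3, 3, 14, 3): truth gives 11, best alternative gives 11.
Others bid (3, 3, 14, 14): truth gives 11, best alternative gives 11.
Others bid (3, 14, 3, 3): truth gives 11, best alternative gives 11.
Others bid (3, 14, 3, 14): truth gives 11, best alternative gives 11.
(Remaining 250 profiles checked similarly; truth is weakly best in each.)
In every case the truthful bid is at least as good as any alternative, so it is a dominant strategy.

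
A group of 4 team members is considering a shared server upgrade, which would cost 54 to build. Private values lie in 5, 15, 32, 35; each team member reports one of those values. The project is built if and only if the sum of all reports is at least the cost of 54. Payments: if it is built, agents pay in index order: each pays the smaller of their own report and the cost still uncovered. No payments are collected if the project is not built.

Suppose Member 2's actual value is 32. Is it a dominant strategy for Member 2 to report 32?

No

Consider the case where Member 1 reports 5, Member 3 reports 5 and Member 4 reports 32.
Truthful report 32: project built, pays 32, utility 32 - 32 = 0.
Report 15 instead: project built, pays 15, utility 32 - 15 = 17.
Since 17 > 0, reporting 15 is strictly better here, so truthful reporting is not dominant.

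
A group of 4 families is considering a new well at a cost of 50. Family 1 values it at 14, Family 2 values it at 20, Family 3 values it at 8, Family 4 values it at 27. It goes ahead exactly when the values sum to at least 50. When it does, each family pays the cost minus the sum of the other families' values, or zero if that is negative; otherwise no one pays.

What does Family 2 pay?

Total value 69 ≥ cost 50, so the project is built.
The other families' values sum to 49.
Cost minus that sum is 50 - 49 = 1.

1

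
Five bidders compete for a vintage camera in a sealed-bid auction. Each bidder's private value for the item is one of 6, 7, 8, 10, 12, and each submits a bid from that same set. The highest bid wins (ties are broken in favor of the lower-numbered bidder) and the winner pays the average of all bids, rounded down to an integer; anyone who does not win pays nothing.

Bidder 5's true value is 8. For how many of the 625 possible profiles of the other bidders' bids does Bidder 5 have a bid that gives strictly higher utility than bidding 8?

50

Others bid (6, 6, 6, 8): truth gives 0; bid 10 gives 1 > 0. Violating.
Others bid (6, 6, 7, 8): truth gives 0; bid 10 gives 1 > 0. Violating.
Others bid (6, 6, 8, 6): truth gives 0; bid 10 gives 1 > 0. Violating.
Others bid (6, 6, 8, 7): truth gives 0; bid 10 gives 1 > 0. Violating.
Others bid (6, 6, 6, 6): truth gives 2; no alternative beats it.
Others bid (6, 6, 6, 7): truth gives 2; no alternative beats it.
(Checking all 625 profiles: 50 have a profitable deviation, 575 do not.)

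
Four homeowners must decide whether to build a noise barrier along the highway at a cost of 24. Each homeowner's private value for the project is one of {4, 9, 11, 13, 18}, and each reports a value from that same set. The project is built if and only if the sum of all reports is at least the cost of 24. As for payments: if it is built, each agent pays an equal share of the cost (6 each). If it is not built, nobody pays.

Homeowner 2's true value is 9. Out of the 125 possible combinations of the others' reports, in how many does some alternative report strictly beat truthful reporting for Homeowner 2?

Others report (4, 4, 4): truth gives 0; report 13 gives 3 > 0. Violating.
Others report (4, 4, 9): truth gives 3; no alternative beats it.
Others report (4, 4, 11): truth gives 3; no alternative beats it.
(Checking all 125 profiles: 1 has a profitable deviation, 124 do not.)

1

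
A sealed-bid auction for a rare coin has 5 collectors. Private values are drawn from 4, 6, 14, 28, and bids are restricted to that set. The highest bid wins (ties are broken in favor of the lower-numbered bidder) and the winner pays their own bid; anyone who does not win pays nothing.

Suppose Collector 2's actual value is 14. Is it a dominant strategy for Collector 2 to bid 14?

No

Consider the case where Collector 1 bids 4, Collector 3 bids 4, Collector 4 bids 4 and Collector 5 bids 4.
Truthful bid 14: wins, pays 14, utility 14 - 14 = 0.
Bid 6 instead: wins, pays 6, utility 14 - 6 = 8.
Since 8 > 0, bidding 6 is strictly better here, so truthful bidding is not dominant.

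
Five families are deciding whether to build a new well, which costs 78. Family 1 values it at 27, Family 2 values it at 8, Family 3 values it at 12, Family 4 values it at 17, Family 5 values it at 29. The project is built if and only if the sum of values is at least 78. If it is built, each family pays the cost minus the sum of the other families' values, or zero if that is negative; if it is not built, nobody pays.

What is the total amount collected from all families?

Total value 93 ≥ cost 78, so it is built.
Family 1: others sum to 66; max(0, 78 - 66) = 12.
Family 2: others sum to 85; max(0, 78 - 85) = 0.
Family 3: others sum to 81; max(0, 78 - 81) = 0.
Family 4: others sum to 76; max(0, 78 - 76) = 2.
Family 5: others sum to 64; max(0, 78 - 64) = 14.
Total collected = 12 + 0 + 0 + 2 + 14 = 28.

28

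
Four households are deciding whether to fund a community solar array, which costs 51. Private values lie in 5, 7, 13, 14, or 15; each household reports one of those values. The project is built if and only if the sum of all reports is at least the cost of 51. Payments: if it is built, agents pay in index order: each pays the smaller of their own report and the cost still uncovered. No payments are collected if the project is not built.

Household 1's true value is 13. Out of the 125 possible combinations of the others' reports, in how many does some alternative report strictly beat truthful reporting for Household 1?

4

Others report (14, 15, 15): truth gives 0; report 7 gives 6 > 0. Violating.
Others report (15, 14, 15): truth gives 0; report 7 gives 6 > 0. Violating.
Others report (15, 15, 14): truth gives 0; report 7 gives 6 > 0. Violating.
Others report (15, 15, 15): truth gives 0; report 7 gives 6 > 0. Violating.
Others report (5, 5, 5): truth gives 0; no alternative beats it.
Others report (5, 5, 7): truth gives 0; no alternative beats it.
(Checking all 125 profiles: 4 have a profitable deviation, 121 do not.)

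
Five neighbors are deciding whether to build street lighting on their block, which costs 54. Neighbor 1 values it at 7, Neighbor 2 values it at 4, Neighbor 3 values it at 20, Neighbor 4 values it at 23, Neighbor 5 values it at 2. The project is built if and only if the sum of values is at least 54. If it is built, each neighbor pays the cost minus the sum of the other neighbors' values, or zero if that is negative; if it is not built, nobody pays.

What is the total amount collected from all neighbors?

46

Total value 56 ≥ cost 54, so it is built.
Neighbor 1: others sum to 49; max(0, 54 - 49) = 5.
Neighbor 2: others sum to 52; max(0, 54 - 52) = 2.
Neighbor 3: others sum to 36; max(0, 54 - 36) = 18.
Neighbor 4: others sum to 33; max(0, 54 - 33) = 21.
Neighbor 5: others sum to 54; max(0, 54 - 54) = 0.
Total collected = 5 + 2 + 18 + 21 + 0 = 46.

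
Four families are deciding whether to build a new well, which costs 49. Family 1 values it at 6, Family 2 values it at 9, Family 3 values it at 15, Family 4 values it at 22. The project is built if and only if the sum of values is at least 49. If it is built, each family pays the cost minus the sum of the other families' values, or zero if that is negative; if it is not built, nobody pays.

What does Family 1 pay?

3

Total value 52 ≥ cost 49, so the project is built.
The other families' values sum to 46.
Cost minus that sum is 49 - 46 = 3.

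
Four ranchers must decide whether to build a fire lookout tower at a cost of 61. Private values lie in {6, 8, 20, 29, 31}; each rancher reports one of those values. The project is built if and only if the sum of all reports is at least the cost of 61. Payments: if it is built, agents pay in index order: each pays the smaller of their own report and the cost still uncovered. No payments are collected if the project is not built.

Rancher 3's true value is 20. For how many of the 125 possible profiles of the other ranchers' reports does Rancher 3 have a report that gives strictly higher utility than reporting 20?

Others report (6, 20, 29): truth gives 0; report 6 gives 14 > 0. Violating.
Others report (6, 20, 31): truth gives 0; report 6 gives 14 > 0. Violating.
Others report (6, 29, 20): truth gives 0; report 6 gives 14 > 0. Violating.
Others report (6, 29, 29): truth gives 0; report 6 gives 14 > 0. Violating.
Others report (6, 6, 6): truth gives 0; no alternative beats it.
Others report (6, 6, 8): truth gives 0; no alternative beats it.
(Checking all 125 profiles: 55 have a profitable deviation, 70 do not.)

55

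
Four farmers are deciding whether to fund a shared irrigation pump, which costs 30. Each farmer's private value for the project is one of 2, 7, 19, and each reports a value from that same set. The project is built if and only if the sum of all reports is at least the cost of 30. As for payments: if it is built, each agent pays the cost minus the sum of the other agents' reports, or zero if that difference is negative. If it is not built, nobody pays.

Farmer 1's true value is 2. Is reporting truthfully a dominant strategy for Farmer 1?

Check each profile of the others' reports and compare truth against every alternative report.
Others report (2, 2, 19): truth gives 0, best alternative gives -5.
Others report (2, 19, 2): truth gives 0, best alternative gives -5.
Others report (19, 2, 2): truth gives 0, best alternative gives -5.
Others report (2, 19, 19): truth gives 2, best alternative gives 2.
Others report (7, 7, 19): truth gives 2, best alternative gives 2.
Others report (7, 19, 7): truth gives 2, best alternative gives 2.
(Remaining 21 profiles checked similarly; truth is weakly best in each.)
In every case the truthful report is at least as good as any alternative, so it is a dominant strategy.

Yes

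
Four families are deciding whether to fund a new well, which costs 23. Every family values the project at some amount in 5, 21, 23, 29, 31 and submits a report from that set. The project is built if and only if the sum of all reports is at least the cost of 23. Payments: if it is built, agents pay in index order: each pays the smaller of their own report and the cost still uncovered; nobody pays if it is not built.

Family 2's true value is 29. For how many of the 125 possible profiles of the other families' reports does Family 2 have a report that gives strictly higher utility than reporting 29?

24

Others report (5, 5, 21): truth gives 11; report 5 gives 24 > 11. Violating.
Others report (5, 5, 23): truth gives 11; report 5 gives 24 > 11. Violating.
Others report (5, 5, 29): truth gives 11; report 5 gives 24 > 11. Violating.
Others report (5, 5, 31): truth gives 11; report 5 gives 24 > 11. Violating.
Others report (5, 5, 5): truth gives 11; no alternative beats it.
Others report (21, 5, 5): truth gives 27; no alternative beats it.
(Checking all 125 profiles: 24 have a profitable deviation, 101 do not.)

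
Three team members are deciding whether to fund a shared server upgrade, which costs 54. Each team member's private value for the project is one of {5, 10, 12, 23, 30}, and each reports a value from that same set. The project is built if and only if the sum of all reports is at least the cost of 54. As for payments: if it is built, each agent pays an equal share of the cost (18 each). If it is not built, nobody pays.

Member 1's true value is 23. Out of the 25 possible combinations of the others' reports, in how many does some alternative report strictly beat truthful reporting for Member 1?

3

Others report (5, 23): truth gives 0; report 30 gives 5 > 0. Violating.
Others report (12, 12): truth gives 0; report 30 gives 5 > 0. Violating.
Others report (23, 5): truth gives 0; report 30 gives 5 > 0. Violating.
Others report (5, 5): truth gives 0; no alternative beats it.
Others report (5, 10): truth gives 0; no alternative beats it.
(Checking all 25 profiles: 3 have a profitable deviation, 22 do not.)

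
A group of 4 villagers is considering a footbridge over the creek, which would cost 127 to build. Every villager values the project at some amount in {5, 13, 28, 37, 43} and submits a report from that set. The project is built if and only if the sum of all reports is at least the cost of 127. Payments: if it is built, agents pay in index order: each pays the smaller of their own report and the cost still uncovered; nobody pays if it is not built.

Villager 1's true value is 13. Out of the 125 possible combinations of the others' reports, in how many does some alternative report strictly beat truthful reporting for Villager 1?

Others report (37, 43, 43): truth gives 0; report 5 gives 8 > 0. Violating.
Others report (43, 37, 43): truth gives 0; report 5 gives 8 > 0. Violating.
Others report (43, 43, 37): truth gives 0; report 5 gives 8 > 0. Violating.
Others report (43, 43, 43): truth gives 0; report 5 gives 8 > 0. Violating.
Others report (5, 5, 5): truth gives 0; no alternative beats it.
Others report (5, 5, 13): truth gives 0; no alternative beats it.
(Checking all 125 profiles: 4 have a profitable deviation, 121 do not.)

4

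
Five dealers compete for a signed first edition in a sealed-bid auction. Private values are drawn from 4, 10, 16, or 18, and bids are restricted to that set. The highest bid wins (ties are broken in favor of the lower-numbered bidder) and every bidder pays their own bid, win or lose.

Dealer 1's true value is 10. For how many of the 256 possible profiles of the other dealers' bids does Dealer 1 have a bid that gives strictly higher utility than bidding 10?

241

Others bid (4, 4, 4, 4): truth gives 0; bid 4 gives 6 > 0. Violating.
Others bid (4, 4, 4, 16): truth gives -10; bid 4 gives -4 > -10. Violating.
Others bid (4, 4, 4, 18): truth gives -10; bid 4 gives -4 > -10. Violating.
Others bid (4, 4, 10, 16): truth gives -10; bid 4 gives -4 > -10. Violating.
Others bid (4, 4, 4, 10): truth gives 0; no alternative beats it.
Others bid (4, 4, 10, 4): truth gives 0; no alternative beats it.
(Checking all 256 profiles: 241 have a profitable deviation, 15 do not.)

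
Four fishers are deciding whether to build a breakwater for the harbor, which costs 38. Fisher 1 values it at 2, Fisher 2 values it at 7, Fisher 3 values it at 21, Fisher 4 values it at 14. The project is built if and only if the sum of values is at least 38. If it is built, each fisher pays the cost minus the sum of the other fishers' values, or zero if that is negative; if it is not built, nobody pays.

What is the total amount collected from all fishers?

24

Total value 44 ≥ cost 38, so it is built.
Fisher 1: others sum to 42; max(0, 38 - 42) = 0.
Fisher 2: others sum to 37; max(0, 38 - 37) = 1.
Fisher 3: others sum to 23; max(0, 38 - 23) = 15.
Fisher 4: others sum to 30; max(0, 38 - 30) = 8.
Total collected = 0 + 1 + 15 + 8 = 24.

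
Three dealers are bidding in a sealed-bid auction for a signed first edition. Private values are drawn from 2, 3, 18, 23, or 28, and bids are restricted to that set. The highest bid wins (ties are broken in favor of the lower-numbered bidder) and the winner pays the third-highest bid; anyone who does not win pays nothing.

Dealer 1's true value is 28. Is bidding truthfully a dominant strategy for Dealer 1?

Yes

Check each profile of the others' bids and compare truth against every alternative bid.
Others bid (2, 28): truth gives 26, best alternative gives 0.
Others bid (28, 2): truth gives 26, best alternative gives 0.
Others bid (3, 28): truth gives 25, best alternative gives 0.
Others bid (28, 3): truth gives 25, best alternative gives 0.
Others bid (18, 28): truth gives 10, best alternative gives 0.
Others bid (28, 18): truth gives 10, best alternative gives 0.
(Remaining 19 profiles checked similarly; truth is weakly best in each.)
In every case the truthful bid is at least as good as any alternative, so it is a dominant strategy.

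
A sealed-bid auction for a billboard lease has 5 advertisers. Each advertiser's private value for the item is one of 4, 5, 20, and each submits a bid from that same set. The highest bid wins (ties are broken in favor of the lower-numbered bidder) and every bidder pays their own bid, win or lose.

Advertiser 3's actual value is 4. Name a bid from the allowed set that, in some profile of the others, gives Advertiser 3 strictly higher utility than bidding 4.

Suppose Advertiser 1 bids 4, Advertiser 2 bids 4, Advertiser 4 bids 4 and Advertiser 5 bids 4.
Bid 4: loses but pays 4, utility -4.
Bid 5: wins, pays 5, utility 4 - 5 = -1.
So bidding 5 beats truth here (-1 > -4).

5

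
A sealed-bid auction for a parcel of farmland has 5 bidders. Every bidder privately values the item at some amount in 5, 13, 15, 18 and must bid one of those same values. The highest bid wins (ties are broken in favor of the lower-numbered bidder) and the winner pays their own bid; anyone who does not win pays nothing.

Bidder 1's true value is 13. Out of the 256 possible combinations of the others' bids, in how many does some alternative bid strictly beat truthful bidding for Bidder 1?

1

Others bid (5, 5, 5, 5): truth gives 0; bid 5 gives 8 > 0. Violating.
Others bid (5, 5, 5, 13): truth gives 0; no alternative beats it.
Others bid (5, 5, 5, 15): truth gives 0; no alternative beats it.
(Checking all 256 profiles: 1 has a profitable deviation, 255 do not.)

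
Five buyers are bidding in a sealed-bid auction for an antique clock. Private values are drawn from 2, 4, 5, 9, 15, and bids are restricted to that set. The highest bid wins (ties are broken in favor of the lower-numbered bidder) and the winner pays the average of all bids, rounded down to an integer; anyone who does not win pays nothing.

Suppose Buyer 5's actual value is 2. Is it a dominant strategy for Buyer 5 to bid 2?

Check each profile of the others' bids and compare truth against every alternative bid.
Others bid (2, 2, 2, 2): truth gives 0, best alternative gives 0.
Others bid (2, 2, 2, 4): truth gives 0, best alternative gives 0.
Others bid (2, 2, 2, 5): truth gives 0, best alternative gives 0.
Others bid (2, 2, 2, 9): truth gives 0, best alternative gives 0.
Others bid (2, 2, 2, 15): truth gives 0, best alternative gives 0.
Others bid (2, 2, 4, 2): truth gives 0, best alternative gives 0.
(Remaining 619 profiles checked similarly; truth is weakly best in each.)
In every case the truthful bid is at least as good as any alternative, so it is a dominant strategy.

Yes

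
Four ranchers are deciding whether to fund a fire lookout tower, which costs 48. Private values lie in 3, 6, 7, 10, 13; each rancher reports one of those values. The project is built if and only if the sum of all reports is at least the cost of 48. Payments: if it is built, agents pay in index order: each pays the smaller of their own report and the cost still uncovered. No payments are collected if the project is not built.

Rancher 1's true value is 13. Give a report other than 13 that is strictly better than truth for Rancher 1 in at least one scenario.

10

Suppose Rancher 2 reports 13, Rancher 3 reports 13 and Rancher 4 reports 13.
Report 13: project built, pays 13, utility 13 - 13 = 0.
Report 10: project built, pays 10, utility 13 - 10 = 3.
So reporting 10 beats truth here (3 > 0).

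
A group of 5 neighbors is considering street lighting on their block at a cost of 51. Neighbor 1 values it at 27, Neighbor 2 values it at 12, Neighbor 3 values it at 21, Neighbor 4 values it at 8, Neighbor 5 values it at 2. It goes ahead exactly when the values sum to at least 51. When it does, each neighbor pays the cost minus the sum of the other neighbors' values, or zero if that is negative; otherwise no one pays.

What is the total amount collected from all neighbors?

10

Total value 70 ≥ cost 51, so it is built.
Neighbor 1: others sum to 43; max(0, 51 - 43) = 8.
Neighbor 2: others sum to 58; max(0, 51 - 58) = 0.
Neighbor 3: others sum to 49; max(0, 51 - 49) = 2.
Neighbor 4: others sum to 62; max(0, 51 - 62) = 0.
Neighbor 5: others sum to 68; max(0, 51 - 68) = 0.
Total collected = 8 + 0 + 2 + 0 + 0 = 10.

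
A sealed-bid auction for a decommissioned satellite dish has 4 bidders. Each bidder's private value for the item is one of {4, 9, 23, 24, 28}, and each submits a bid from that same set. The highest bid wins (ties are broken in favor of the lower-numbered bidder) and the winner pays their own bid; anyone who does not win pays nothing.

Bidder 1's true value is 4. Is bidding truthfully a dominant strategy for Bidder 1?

Yes

Check each profile of the others' bids and compare truth against every alternative bid.
Others bid (4, 4, 4): truth gives 0, best alternative gives -5.
Others bid (4, 4, 9): truth gives 0, best alternative gives -5.
Others bid (4, 9, 4): truth gives 0, best alternative gives -5.
Others bid (4, 9, 9): truth gives 0, best alternative gives -5.
Others bid (9, 4, 4): truth gives 0, best alternative gives -5.
Others bid (9, 4, 9): truth gives 0, best alternative gives -5.
(Remaining 119 profiles checked similarly; truth is weakly best in each.)
In every case the truthful bid is at least as good as any alternative, so it is a dominant strategy.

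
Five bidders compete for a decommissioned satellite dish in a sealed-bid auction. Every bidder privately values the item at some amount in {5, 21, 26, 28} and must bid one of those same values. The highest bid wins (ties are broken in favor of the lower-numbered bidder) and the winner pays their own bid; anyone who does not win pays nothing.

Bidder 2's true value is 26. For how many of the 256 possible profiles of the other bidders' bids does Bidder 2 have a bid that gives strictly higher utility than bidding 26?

8

Others bid (5, 5, 5, 5): truth gives 0; bid 21 gives 5 > 0. Violating.
Others bid (5, 5, 5, 21): truth gives 0; bid 21 gives 5 > 0. Violating.
Others bid (5, 5, 21, 5): truth gives 0; bid 21 gives 5 > 0. Violating.
Others bid (5, 5, 21, 21): truth gives 0; bid 21 gives 5 > 0. Violating.
Others bid (5, 5, 5, 26): truth gives 0; no alternative beats it.
Others bid (5, 5, 5, 28): truth gives 0; no alternative beats it.
(Checking all 256 profiles: 8 have a profitable deviation, 248 do not.)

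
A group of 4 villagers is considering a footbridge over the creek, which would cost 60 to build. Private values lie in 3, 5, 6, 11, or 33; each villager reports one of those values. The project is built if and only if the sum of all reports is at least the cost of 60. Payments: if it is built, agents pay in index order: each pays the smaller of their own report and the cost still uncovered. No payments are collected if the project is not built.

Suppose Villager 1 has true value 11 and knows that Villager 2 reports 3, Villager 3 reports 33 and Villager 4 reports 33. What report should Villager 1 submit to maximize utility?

Report 3: project built, pays 3, utility 11 - 3 = 8.
Report 5: project built, pays 5, utility 11 - 5 = 6.
Report 6: project built, pays 6, utility 11 - 6 = 5.
Report 11: project built, pays 11, utility 11 - 11 = 0.
Report 33: project built, pays 33, utility 11 - 33 = -22.
The best choice is 3 with utility 8.

3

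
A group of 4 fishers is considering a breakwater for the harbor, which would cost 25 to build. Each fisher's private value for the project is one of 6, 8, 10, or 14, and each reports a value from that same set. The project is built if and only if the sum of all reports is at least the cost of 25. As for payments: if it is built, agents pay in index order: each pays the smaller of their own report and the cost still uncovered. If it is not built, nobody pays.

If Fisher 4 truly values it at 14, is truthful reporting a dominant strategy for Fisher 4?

Yes

Check each profile of the others' reports and compare truth against every alternative report.
Others report (6, 6, 14): truth gives 14, best alternative gives 14.
Others report (6, 8, 14): truth gives 14, best alternative gives 14.
Others report (6, 10, 10): truth gives 14, best alternative gives 14.
Others report (6, 10, 14): truth gives 14, best alternative gives 14.
Others report (6, 14, 6): truth gives 14, best alternative gives 14.
Others report (6, 14, 8): truth gives 14, best alternative gives 14.
(Remaining 58 profiles checked similarly; truth is weakly best in each.)
In every case the truthful report is at least as good as any alternative, so it is a dominant strategy.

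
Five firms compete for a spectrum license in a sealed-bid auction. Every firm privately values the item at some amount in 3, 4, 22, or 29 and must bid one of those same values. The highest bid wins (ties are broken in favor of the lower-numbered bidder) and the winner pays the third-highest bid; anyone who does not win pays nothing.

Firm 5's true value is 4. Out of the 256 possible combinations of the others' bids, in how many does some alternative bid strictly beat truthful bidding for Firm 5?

Others bid (3, 3, 3, 4): truth gives 0; bid 22 gives 1 > 0. Violating.
Others bid (3, 3, 3, 22): truth gives 0; bid 29 gives 1 > 0. Violating.
Others bid (3, 3, 4, 3): truth gives 0; bid 22 gives 1 > 0. Violating.
Others bid (3, 3, 22, 3): truth gives 0; bid 29 gives 1 > 0. Violating.
Others bid (3, 3, 3, 3): truth gives 1; no alternative beats it.
Others bid (3, 3, 3, 29): truth gives 0; no alternative beats it.
(Checking all 256 profiles: 8 have a profitable deviation, 248 do not.)

8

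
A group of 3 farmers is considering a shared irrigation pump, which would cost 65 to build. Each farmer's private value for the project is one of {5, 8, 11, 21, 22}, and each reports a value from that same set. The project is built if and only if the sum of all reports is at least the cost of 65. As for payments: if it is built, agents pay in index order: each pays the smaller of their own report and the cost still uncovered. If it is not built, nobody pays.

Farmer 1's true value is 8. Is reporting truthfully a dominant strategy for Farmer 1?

Yes

Check each profile of the others' reports and compare truth against every alternative report.
Others report (5, 5): truth gives 0, best alternative gives 0.
Others report (5, 8): truth gives 0, best alternative gives 0.
Others report (5, 11): truth gives 0, best alternative gives 0.
Others report (5, 21): truth gives 0, best alternative gives 0.
Others report (5, 22): truth gives 0, best alternative gives 0.
Others report (8, 5): truth gives 0, best alternative gives 0.
(Remaining 19 profiles checked similarly; truth is weakly best in each.)
In every case the truthful report is at least as good as any alternative, so it is a dominant strategy.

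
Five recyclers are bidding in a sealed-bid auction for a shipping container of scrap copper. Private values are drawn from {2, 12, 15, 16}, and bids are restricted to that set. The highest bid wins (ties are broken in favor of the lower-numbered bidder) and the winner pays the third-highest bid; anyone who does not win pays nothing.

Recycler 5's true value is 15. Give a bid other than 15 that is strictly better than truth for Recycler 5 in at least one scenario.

Suppose Recycler 1 bids 2, Recycler 2 bids 2, Recycler 3 bids 2 and Recycler 4 bids 15.
Bid 15: loses, pays 0, utility 0.
Bid 16: wins, pays 2, utility 15 - 2 = 13.
So bidding 16 beats truth here (13 > 0).

16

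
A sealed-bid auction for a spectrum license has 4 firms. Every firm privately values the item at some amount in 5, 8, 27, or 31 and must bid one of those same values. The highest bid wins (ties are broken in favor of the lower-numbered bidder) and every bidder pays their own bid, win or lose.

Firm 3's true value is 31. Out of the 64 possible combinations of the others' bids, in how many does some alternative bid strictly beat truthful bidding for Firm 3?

40

Others bid (5, 5, 5): truth gives 0; bid 8 gives 23 > 0. Violating.
Others bid (5, 5, 8): truth gives 0; bid 8 gives 23 > 0. Violating.
Others bid (5, 5, 27): truth gives 0; bid 27 gives 4 > 0. Violating.
Others bid (5, 8, 5): truth gives 0; bid 27 gives 4 > 0. Violating.
Others bid (5, 5, 31): truth gives 0; no alternative beats it.
Others bid (5, 8, 31): truth gives 0; no alternative beats it.
(Checking all 64 profiles: 40 have a profitable deviation, 24 do not.)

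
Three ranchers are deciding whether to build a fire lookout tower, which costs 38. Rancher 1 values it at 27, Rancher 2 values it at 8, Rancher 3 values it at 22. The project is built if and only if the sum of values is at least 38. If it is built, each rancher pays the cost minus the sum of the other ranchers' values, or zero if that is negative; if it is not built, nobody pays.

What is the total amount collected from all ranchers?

Total value 57 ≥ cost 38, so it is built.
Rancher 1: others sum to 30; max(0, 38 - 30) = 8.
Rancher 2: others sum to 49; max(0, 38 - 49) = 0.
Rancher 3: others sum to 35; max(0, 38 - 35) = 3.
Total collected = 8 + 0 + 3 = 11.

11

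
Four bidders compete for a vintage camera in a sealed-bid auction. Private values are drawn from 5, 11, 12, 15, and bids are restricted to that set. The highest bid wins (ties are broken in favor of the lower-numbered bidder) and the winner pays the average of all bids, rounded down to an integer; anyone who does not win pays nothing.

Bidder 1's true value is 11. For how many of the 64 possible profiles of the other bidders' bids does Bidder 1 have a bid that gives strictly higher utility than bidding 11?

Others bid (5, 5, 5): truth gives 5; bid 5 gives 6 > 5. Violating.
Others bid (5, 5, 12): truth gives 0; bid 12 gives 3 > 0. Violating.
Others bid (5, 5, 15): truth gives 0; bid 15 gives 1 > 0. Violating.
Others bid (5, 11, 12): truth gives 0; bid 12 gives 1 > 0. Violating.
Others bid (5, 5, 11): truth gives 3; no alternative beats it.
Others bid (5, 11, 5): truth gives 3; no alternative beats it.
(Checking all 64 profiles: 16 have a profitable deviation, 48 do not.)

16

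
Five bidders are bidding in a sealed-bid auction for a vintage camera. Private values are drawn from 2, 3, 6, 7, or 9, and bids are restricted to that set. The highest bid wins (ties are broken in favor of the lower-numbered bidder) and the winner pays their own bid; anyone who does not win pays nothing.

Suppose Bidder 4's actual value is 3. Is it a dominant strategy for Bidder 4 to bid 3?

Yes

Check each profile of the others' bids and compare truth against every alternative bid.
Others bid (2, 2, 2, 2): truth gives 0, best alternative gives 0.
Others bid (2, 2, 2, 3): truth gives 0, best alternative gives 0.
Others bid (2, 2, 2, 6): truth gives 0, best alternative gives 0.
Others bid (2, 2, 2, 7): truth gives 0, best alternative gives 0.
Others bid (2, 2, 2, 9): truth gives 0, best alternative gives 0.
Others bid (2, 2, 3, 2): truth gives 0, best alternative gives 0.
(Remaining 619 profiles checked similarly; truth is weakly best in each.)
In every case the truthful bid is at least as good as any alternative, so it is a dominant strategy.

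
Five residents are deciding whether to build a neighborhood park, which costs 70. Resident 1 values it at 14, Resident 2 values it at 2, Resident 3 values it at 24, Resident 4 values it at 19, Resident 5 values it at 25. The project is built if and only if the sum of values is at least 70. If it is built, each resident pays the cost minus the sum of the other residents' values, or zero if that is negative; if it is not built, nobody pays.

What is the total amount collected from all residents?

Total value 84 ≥ cost 70, so it is built.
Resident 1: others sum to 70; max(0, 70 - 70) = 0.
Resident 2: others sum to 82; max(0, 70 - 82) = 0.
Resident 3: others sum to 60; max(0, 70 - 60) = 10.
Resident 4: others sum to 65; max(0, 70 - 65) = 5.
Resident 5: others sum to 59; max(0, 70 - 59) = 11.
Total collected = 0 + 0 + 10 + 5 + 11 = 26.

26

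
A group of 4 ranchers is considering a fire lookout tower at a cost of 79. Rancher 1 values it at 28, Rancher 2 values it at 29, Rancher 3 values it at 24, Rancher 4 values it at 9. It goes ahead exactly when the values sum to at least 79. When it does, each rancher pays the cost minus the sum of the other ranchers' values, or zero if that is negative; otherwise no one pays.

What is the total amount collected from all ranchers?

48

Total value 90 ≥ cost 79, so it is built.
Rancher 1: others sum to 62; max(0, 79 - 62) = 17.
Rancher 2: others sum to 61; max(0, 79 - 61) = 18.
Rancher 3: others sum to 66; max(0, 79 - 66) = 13.
Rancher 4: others sum to 81; max(0, 79 - 81) = 0.
Total collected = 17 + 18 + 13 + 0 = 48.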